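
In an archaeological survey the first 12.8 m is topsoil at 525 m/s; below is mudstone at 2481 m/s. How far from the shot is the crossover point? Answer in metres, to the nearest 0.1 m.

x_cross = 2h·√((V₂+V₁)/(V₂−V₁)).
(V₂+V₁)/(V₂−V₁) = (2481+525)/(2481−525) = 1.5368; √ = 1.2397.
x_cross = 2·12.8·1.2397 = 31.74 m.

31.7 m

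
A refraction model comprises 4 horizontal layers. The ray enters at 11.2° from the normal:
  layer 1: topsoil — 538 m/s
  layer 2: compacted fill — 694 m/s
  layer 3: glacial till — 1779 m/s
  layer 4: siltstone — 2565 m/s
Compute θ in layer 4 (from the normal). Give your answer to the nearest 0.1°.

Ray parameter p = sin 11.2° / 538 = 3.6103e-04 s/m.
sin θ_4 = p·V_4 = 3.6103e-04 × 2565 = 0.9260.
θ_4 = arcsin 0.9260 = 67.83°.

67.8°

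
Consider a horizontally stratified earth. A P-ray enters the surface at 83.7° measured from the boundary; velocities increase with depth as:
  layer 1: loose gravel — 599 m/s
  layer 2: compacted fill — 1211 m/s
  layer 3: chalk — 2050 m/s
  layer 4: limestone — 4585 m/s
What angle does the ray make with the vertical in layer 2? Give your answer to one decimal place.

From the normal: θ₁ = 90° − 83.7° = 6.3°.
Ray parameter p = sin 6.3° / 599 = 1.8320e-04 s/m.
sin θ_2 = p·V_2 = 1.8320e-04 × 1211 = 0.2219.
θ_2 = 12.82° from the vertical.

12.8°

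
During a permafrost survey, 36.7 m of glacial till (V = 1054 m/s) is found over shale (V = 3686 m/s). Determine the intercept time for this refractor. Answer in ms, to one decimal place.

66.7 ms

θ_c = arcsin(V₁/V₂) = arcsin(1054/3686) = 16.62°; cos θ_c = 0.9582.
tᵢ = 2h·cos θ_c / V₁ = 2·36.7·0.9582 / 1054 = 0.06673 s.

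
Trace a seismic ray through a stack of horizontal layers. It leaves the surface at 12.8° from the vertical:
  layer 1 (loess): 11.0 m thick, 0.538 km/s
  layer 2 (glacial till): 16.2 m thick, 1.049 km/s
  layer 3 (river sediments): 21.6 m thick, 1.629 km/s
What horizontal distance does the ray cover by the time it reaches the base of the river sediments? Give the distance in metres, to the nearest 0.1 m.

29.8 m

Apply Snell's law at each interface; in layer i the horizontal offset is hᵢ·tan θᵢ.
Layer 1: θ = 12.80°; offset = 11.0·tan 12.80° = 2.499 m.
Layer 2: sin θ = 1.049·sin 12.8°/0.538 = 0.4320, θ = 25.59°; offset = 16.2·tan 25.59° = 7.759 m.
Layer 3: sin θ = 1.629·sin 12.8°/0.538 = 0.6708, θ = 42.13°; offset = 21.6·tan 42.13° = 19.538 m.
Summing the layer offsets gives 29.797 m.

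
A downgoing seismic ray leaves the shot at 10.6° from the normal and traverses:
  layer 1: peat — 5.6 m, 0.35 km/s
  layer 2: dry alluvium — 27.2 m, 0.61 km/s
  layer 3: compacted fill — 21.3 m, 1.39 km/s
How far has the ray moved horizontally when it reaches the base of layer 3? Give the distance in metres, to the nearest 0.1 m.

33.0 m

Ray parameter p = sin 10.6° / 0.35 km/s = 5.2558e-01 s/km.
Layer 1: θ = 10.60°; offset = 5.6·tan 10.60° = 1.048 m.
Layer 2: sin θ = p·0.61 = 0.3206 → θ = 18.70°; offset = 27.2·tan 18.70° = 9.206 m.
Layer 3: sin θ = p·1.39 = 0.7305 → θ = 46.93°; offset = 21.3·tan 46.93° = 22.788 m.
Σ offsets = 33.042 m.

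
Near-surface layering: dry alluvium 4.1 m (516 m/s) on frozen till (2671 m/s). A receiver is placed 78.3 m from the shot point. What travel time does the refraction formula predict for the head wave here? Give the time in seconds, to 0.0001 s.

t = x/V₂ + 2h·√(V₂²−V₁²)/(V₁V₂).
√(V₂²−V₁²) = √(2671²−516²) = 2620.7 m/s; delay term = 2·4.1·2620.7/(516·2671) = 0.01559 s.
t = 78.3/2671 + 0.01559 = 0.04491 s.

0.0449 s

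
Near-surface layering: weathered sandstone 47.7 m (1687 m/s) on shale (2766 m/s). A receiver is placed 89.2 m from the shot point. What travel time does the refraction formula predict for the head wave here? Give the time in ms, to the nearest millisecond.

77 ms

t = x/V₂ + 2h·√(V₂²−V₁²)/(V₁V₂).
√(V₂²−V₁²) = √(2766²−1687²) = 2192.0 m/s; delay term = 2·47.7·2192.0/(1687·2766) = 0.04481 s.
t = 89.2/2766 + 0.04481 = 0.07706 s.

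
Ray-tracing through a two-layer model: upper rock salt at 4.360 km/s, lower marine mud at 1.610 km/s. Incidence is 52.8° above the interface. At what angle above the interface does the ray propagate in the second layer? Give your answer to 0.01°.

77.10°

Angle from the normal: 90° − 52.8° = 37.2°.
Snell's law: sin θ₂ = (V₂/V₁)·sin θ₁ = (1.610/4.360)·sin 37.2° = 0.2233.
θ₂ = sin⁻¹(0.2233) = 12.90° (from vertical).
From the interface: 90° − 12.90° = 77.10°.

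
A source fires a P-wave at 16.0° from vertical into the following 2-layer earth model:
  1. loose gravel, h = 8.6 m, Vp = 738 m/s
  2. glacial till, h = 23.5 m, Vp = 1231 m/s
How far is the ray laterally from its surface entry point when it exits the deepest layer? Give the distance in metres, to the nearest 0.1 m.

Apply Snell's law at each interface; in layer i the horizontal offset is hᵢ·tan θᵢ.
Layer 1: θ = 16.00°; offset = 8.6·tan 16.00° = 2.466 m.
Layer 2: sin θ = 1231·sin 16.0°/738 = 0.4598, θ = 27.37°; offset = 23.5·tan 27.37° = 12.167 m.
Summing the layer offsets gives 14.633 m.

14.6 m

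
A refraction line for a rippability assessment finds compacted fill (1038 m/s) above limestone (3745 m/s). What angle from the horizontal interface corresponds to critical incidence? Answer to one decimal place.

Critical incidence: sin θ_c = V₁/V₂ = 1038/3745 = 0.2772.
θ_c = arcsin 0.2772 = 16.09°.
Measured from the interface: 90° − 16.09° = 73.91°.

73.9°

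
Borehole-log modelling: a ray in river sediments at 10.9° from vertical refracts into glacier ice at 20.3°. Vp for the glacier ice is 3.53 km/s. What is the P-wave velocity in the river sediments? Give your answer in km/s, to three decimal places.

Snell's law: sin 10.9°/V₁ = sin 20.3°/V₂.
V₁ = V₂·sin 10.9°/sin 20.3° = 3.53 × 0.5450 = 1.924 km/s.

1.924 km/s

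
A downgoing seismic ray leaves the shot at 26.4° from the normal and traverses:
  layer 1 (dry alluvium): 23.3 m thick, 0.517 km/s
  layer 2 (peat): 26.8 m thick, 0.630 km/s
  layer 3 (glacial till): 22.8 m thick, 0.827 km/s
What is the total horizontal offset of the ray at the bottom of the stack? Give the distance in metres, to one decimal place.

51.9 m

p = sin θ₁/V₁ = sin 26.4°/0.517 = 8.6003e-01 s/km is conserved through the stack.
Layer 1: θ = 26.40°; offset = 23.3·tan 26.40° = 11.566 m.
Layer 2: sin θ = p·0.630 = 0.5418 → θ = 32.81°; offset = 26.8·tan 32.81° = 17.276 m.
Layer 3: sin θ = p·0.827 = 0.7112 → θ = 45.34°; offset = 22.8·tan 45.34° = 23.069 m.
Summing the layer offsets gives 51.912 m.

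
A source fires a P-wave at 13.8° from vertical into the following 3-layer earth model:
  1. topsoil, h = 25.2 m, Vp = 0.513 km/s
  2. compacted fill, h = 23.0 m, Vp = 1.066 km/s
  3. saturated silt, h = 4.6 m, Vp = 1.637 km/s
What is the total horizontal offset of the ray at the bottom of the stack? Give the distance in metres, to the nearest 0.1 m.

Apply Snell's law at each interface; in layer i the horizontal offset is hᵢ·tan θᵢ.
Layer 1: θ = 13.80°; offset = 25.2·tan 13.80° = 6.190 m.
Layer 2: sin θ = 1.066·sin 13.8°/0.513 = 0.4957, θ = 29.71°; offset = 23.0·tan 29.71° = 13.126 m.
Layer 3: sin θ = 1.637·sin 13.8°/0.513 = 0.7612, θ = 49.57°; offset = 4.6·tan 49.57° = 5.399 m.
Total horizontal offset = 24.715 m.

24.7 m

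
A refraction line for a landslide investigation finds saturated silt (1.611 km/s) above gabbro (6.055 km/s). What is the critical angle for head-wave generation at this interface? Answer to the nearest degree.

15°

At critical incidence the refracted ray runs along the interface (θ₂ = 90°), so sin θ_c = V₁/V₂.
θ_c = arcsin(1.611/6.055) = arcsin 0.2661 = 15.43°.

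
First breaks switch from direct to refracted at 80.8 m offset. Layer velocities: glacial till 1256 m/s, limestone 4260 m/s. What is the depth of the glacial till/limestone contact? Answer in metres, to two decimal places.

29.81 m

h = (x_cross/2)·√((V₂−V₁)/(V₂+V₁)).
(V₂−V₁)/(V₂+V₁) = (4260−1256)/(4260+1256) = 0.5446; √ = 0.7380.
h = (80.8/2)·0.7380 = 29.81 m.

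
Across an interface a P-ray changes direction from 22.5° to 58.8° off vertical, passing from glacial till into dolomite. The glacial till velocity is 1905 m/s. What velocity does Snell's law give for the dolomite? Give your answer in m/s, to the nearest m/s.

Snell's law: sin 22.5°/V₁ = sin 58.8°/V₂.
V₂ = V₁·sin 58.8°/sin 22.5° = 1905 × 2.2352 = 4258.01 m/s.

4258 m/s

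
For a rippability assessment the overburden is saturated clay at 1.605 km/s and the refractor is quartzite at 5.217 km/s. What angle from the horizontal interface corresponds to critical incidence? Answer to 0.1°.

72.1°

Critical incidence: sin θ_c = V₁/V₂ = 1.605/5.217 = 0.3076.
θ_c = arcsin 0.3076 = 17.92°.
Measured from the interface: 90° − 17.92° = 72.08°.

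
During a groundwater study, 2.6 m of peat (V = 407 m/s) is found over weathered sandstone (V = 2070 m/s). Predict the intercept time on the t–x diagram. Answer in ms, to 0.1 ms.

tᵢ = 2h·√(V₂²−V₁²)/(V₁V₂).
√(V₂²−V₁²) = √(2070²−407²) = 2029.6 m/s.
tᵢ = 2·2.6·2029.6/(407·2070) = 0.01253 s.

12.5 ms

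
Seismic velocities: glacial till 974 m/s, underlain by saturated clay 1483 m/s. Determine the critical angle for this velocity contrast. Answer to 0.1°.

At critical incidence the refracted ray runs along the interface (θ₂ = 90°), so sin θ_c = V₁/V₂.
θ_c = arcsin(974/1483) = arcsin 0.6568 = 41.05°.

41.1°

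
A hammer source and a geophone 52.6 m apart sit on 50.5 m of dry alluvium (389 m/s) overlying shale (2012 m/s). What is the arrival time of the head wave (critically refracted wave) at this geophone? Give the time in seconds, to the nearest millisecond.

0.281 s

t = x/V₂ + 2h·√(V₂²−V₁²)/(V₁V₂).
√(V₂²−V₁²) = √(2012²−389²) = 1974.0 m/s; delay term = 2·50.5·1974.0/(389·2012) = 0.25474 s.
t = 52.6/2012 + 0.25474 = 0.28088 s.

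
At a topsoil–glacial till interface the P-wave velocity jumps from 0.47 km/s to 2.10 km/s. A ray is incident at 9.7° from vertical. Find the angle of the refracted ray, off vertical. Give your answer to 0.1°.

Snell's law: sin θ₂ = (V₂/V₁)·sin θ₁ = (2.10/0.47)·sin 9.7° = 0.7528.
θ₂ = sin⁻¹(0.7528) = 48.84° (from vertical).

48.8°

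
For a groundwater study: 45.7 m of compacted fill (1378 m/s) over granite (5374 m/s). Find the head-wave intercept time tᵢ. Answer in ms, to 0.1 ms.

tᵢ = 2h·√(V₂²−V₁²)/(V₁V₂).
√(V₂²−V₁²) = √(5374²−1378²) = 5194.3 m/s.
tᵢ = 2·45.7·5194.3/(1378·5374) = 0.06411 s.

64.1 ms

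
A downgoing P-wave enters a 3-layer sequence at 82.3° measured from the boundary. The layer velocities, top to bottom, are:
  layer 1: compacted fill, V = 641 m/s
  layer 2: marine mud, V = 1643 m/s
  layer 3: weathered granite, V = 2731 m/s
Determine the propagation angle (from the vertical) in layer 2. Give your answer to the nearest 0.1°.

20.1°

From the normal: θ₁ = 90° − 82.3° = 7.7°.
Snell's law across each interface conserves sin θ / V, so sin θ_2 = V_2·sin θ₁/V₁.
sin θ_2 = 1643 × sin 7.7° / 641 = 0.3434.
θ_2 = arcsin 0.3434 = 20.09°.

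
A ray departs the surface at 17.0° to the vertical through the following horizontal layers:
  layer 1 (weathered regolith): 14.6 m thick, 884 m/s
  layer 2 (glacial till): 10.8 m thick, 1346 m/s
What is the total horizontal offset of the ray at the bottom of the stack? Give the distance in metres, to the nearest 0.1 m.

9.8 m

Ray parameter p = sin 17.0° / 884 m/s = 3.3074e-04 s/m.
Layer 1: θ = 17.00°; offset = 14.6·tan 17.00° = 4.464 m.
Layer 2: sin θ = p·1346 = 0.4452 → θ = 26.43°; offset = 10.8·tan 26.43° = 5.369 m.
Σ offsets = 9.833 m.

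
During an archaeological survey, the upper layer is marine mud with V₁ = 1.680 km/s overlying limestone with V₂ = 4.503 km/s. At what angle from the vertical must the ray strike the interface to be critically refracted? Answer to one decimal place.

At critical incidence the refracted ray runs along the interface (θ₂ = 90°), so sin θ_c = V₁/V₂.
θ_c = arcsin(1.680/4.503) = arcsin 0.3731 = 21.91°.

21.9°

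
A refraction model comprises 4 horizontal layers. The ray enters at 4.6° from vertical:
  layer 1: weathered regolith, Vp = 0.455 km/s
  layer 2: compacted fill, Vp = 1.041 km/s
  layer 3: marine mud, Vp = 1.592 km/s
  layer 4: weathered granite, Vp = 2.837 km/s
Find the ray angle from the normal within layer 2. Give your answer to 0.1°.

10.6°

Snell's law across each interface conserves sin θ / V, so sin θ_2 = V_2·sin θ₁/V₁.
sin θ_2 = 1.041 × sin 4.6° / 0.455 = 0.1835.
θ_2 = 10.57° from the vertical.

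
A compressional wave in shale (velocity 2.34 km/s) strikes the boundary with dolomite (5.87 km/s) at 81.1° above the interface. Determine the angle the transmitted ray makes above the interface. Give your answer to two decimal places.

67.16°

Convert to the normal: θ₁ = 90° − 81.1° = 8.9°.
sin θ₁/V₁ = sin θ₂/V₂ ⇒ sin θ₂ = 5.87·sin 8.9°/2.34 = 5.87·0.1547/2.34 = 0.3881.
θ₂ = arcsin 0.3881 = 22.84° from the normal.
From the interface: 90° − 22.84° = 67.16°.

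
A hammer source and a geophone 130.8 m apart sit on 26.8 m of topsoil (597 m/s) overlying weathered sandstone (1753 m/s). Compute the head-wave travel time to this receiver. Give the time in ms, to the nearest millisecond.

θ_c = arcsin(V₁/V₂) = arcsin(597/1753) = 19.91°, cos θ_c = 0.9402.
Intercept time tᵢ = 2h cos θ_c / V₁ = 2·26.8·0.9402/597 = 0.08442 s.
t = x/V₂ + tᵢ = 130.8/1753 + 0.08442 = 0.15903 s.

159 ms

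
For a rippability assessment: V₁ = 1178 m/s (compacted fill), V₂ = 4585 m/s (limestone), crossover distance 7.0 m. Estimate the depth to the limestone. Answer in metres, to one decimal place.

2.7 m

x_cross = 2h·√((V₂+V₁)/(V₂−V₁)) → h = x_cross / (2·√((V₂+V₁)/(V₂−V₁))).
√((V₂+V₁)/(V₂−V₁)) = √((4585+1178)/(4585−1178)) = 1.3006.
h = 7.0 / (2·1.3006) = 2.69 m.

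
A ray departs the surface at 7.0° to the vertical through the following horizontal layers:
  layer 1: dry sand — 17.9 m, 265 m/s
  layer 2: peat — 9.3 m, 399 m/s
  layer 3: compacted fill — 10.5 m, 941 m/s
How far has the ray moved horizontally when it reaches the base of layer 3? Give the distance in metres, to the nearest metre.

Ray parameter p = sin 7.0° / 265 m/s = 4.5988e-04 s/m.
Layer 1: θ = 7.00°; offset = 17.9·tan 7.00° = 2.198 m.
Layer 2: sin θ = p·399 = 0.1835 → θ = 10.57°; offset = 9.3·tan 10.57° = 1.736 m.
Layer 3: sin θ = p·941 = 0.4328 → θ = 25.64°; offset = 10.5·tan 25.64° = 5.040 m.
Total horizontal offset = 8.974 m.

9 m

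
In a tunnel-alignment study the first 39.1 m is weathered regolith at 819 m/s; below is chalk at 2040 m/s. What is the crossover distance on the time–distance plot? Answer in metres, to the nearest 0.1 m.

x_cross = 2h·√((V₂+V₁)/(V₂−V₁)).
(V₂+V₁)/(V₂−V₁) = (2040+819)/(2040−819) = 2.3415; √ = 1.5302.
x_cross = 2·39.1·1.5302 = 119.66 m.

119.7 m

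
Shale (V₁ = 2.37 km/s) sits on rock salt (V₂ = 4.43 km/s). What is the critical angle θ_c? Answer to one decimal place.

At critical incidence the refracted ray runs along the interface (θ₂ = 90°), so sin θ_c = V₁/V₂.
θ_c = arcsin(2.37/4.43) = arcsin 0.5350 = 32.34°.

32.3°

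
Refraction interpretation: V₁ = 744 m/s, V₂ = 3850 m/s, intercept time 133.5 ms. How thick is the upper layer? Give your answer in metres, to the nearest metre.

51 m

θ_c = arcsin(744/3850) = 11.14°; cos θ_c = 0.9812.
tᵢ = 2h cos θ_c/V₁ ⇒ h = tᵢ·V₁/(2 cos θ_c) = 0.1335·744/(2·0.9812) = 50.62 m.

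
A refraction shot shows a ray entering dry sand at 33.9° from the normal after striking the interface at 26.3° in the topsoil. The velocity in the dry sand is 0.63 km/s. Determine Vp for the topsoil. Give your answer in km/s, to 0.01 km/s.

0.50 km/s

sin 26.3° = 0.4431; sin 33.9° = 0.5577.
V₁ = V₂·(sin θ₁/sin θ₂) = 0.63·(0.4431/0.5577) = 0.50 km/s.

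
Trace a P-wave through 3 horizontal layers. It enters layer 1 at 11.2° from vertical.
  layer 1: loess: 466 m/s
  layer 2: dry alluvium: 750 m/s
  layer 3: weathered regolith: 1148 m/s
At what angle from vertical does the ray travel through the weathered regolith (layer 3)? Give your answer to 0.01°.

Ray parameter p = sin 11.2° / 466 = 4.1681e-04 s/m.
sin θ_3 = p·V_3 = 4.1681e-04 × 1148 = 0.4785.
θ_3 = 28.59° from the vertical.

28.59°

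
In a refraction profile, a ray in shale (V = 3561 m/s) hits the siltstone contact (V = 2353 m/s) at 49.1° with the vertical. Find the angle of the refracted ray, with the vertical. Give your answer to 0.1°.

30.0°

sin θ₁/V₁ = sin θ₂/V₂ ⇒ sin θ₂ = 2353·sin 49.1°/3561 = 2353·0.7559/3561 = 0.4994.
θ₂ = sin⁻¹(0.4994) = 29.96° (from vertical).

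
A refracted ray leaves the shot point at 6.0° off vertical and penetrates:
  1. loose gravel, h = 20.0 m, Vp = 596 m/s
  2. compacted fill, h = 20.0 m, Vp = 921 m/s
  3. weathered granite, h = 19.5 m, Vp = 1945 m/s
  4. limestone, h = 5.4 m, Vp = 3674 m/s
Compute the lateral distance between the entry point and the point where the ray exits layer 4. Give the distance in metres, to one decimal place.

Apply Snell's law at each interface; in layer i the horizontal offset is hᵢ·tan θᵢ.
Layer 1: θ = 6.00°; offset = 20.0·tan 6.00° = 2.102 m.
Layer 2: sin θ = 921·sin 6.0°/596 = 0.1615, θ = 9.30°; offset = 20.0·tan 9.30° = 3.274 m.
Layer 3: sin θ = 1945·sin 6.0°/596 = 0.3411, θ = 19.95°; offset = 19.5·tan 19.95° = 7.076 m.
Layer 4: sin θ = 3674·sin 6.0°/596 = 0.6444, θ = 40.12°; offset = 5.4·tan 40.12° = 4.550 m.
Summing the layer offsets gives 17.002 m.

17.0 m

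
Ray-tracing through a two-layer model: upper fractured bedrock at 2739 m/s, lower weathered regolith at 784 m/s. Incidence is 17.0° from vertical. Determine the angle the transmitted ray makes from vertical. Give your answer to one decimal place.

Snell's law: sin θ₂ = (V₂/V₁)·sin θ₁ = (784/2739)·sin 17.0° = 0.0837.
θ₂ = sin⁻¹(0.0837) = 4.80° (from vertical).

4.8°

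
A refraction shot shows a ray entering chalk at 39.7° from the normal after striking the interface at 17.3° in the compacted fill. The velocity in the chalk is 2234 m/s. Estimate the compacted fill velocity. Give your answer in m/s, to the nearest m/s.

1040 m/s

Snell's law: sin 17.3°/V₁ = sin 39.7°/V₂.
V₁ = V₂·sin 17.3°/sin 39.7° = 2234 × 0.4655 = 1040.03 m/s.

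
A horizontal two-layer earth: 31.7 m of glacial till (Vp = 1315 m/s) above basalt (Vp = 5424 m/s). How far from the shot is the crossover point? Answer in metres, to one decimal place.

81.2 m

x_cross = 2h·√((V₂+V₁)/(V₂−V₁)).
(V₂+V₁)/(V₂−V₁) = (5424+1315)/(5424−1315) = 1.6401; √ = 1.2806.
x_cross = 2·31.7·1.2806 = 81.19 m.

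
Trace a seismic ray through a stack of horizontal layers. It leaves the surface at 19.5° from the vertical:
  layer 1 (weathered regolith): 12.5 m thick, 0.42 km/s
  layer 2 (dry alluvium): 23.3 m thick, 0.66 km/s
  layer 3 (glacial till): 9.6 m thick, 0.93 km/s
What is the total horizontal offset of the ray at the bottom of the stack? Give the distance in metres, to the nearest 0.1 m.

29.3 m

Apply Snell's law at each interface; in layer i the horizontal offset is hᵢ·tan θᵢ.
Layer 1: θ = 19.50°; offset = 12.5·tan 19.50° = 4.426 m.
Layer 2: sin θ = 0.66·sin 19.5°/0.42 = 0.5246, θ = 31.64°; offset = 23.3·tan 31.64° = 14.356 m.
Layer 3: sin θ = 0.93·sin 19.5°/0.42 = 0.7391, θ = 47.66°; offset = 9.6·tan 47.66° = 10.535 m.
Σ offsets = 29.317 m.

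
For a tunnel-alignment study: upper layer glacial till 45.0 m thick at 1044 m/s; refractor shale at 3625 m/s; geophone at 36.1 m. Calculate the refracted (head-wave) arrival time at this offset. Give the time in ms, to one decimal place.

92.5 ms

θ_c = arcsin(V₁/V₂) = arcsin(1044/3625) = 16.74°, cos θ_c = 0.9576.
Intercept time tᵢ = 2h cos θ_c / V₁ = 2·45.0·0.9576/1044 = 0.08255 s.
t = x/V₂ + tᵢ = 36.1/3625 + 0.08255 = 0.09251 s.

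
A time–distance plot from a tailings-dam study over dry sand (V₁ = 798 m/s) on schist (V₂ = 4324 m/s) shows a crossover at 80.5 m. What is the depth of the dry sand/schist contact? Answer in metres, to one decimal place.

h = (x_cross/2)·√((V₂−V₁)/(V₂+V₁)).
(V₂−V₁)/(V₂+V₁) = (4324−798)/(4324+798) = 0.6884; √ = 0.8297.
h = (80.5/2)·0.8297 = 33.40 m.

33.4 m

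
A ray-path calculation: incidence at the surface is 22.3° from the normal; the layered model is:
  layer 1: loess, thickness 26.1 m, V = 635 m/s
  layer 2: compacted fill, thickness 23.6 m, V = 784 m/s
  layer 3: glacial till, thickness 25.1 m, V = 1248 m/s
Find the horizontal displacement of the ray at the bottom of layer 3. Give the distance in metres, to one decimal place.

51.3 m

Ray parameter p = sin 22.3° / 635 m/s = 5.9757e-04 s/m.
Layer 1: θ = 22.30°; offset = 26.1·tan 22.30° = 10.704 m.
Layer 2: sin θ = p·784 = 0.4685 → θ = 27.94°; offset = 23.6·tan 27.94° = 12.515 m.
Layer 3: sin θ = p·1248 = 0.7458 → θ = 48.22°; offset = 25.1·tan 48.22° = 28.097 m.
Σ offsets = 51.317 m.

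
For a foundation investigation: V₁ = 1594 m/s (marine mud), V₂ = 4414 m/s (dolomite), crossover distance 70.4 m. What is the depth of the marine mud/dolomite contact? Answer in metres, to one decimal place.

x_cross = 2h·√((V₂+V₁)/(V₂−V₁)) → h = x_cross / (2·√((V₂+V₁)/(V₂−V₁))).
√((V₂+V₁)/(V₂−V₁)) = √((4414+1594)/(4414−1594)) = 1.4596.
h = 70.4 / (2·1.4596) = 24.12 m.

24.1 m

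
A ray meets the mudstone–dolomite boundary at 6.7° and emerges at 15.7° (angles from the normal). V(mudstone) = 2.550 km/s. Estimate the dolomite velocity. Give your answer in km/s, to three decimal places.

5.914 km/s

Snell's law: sin 6.7°/V₁ = sin 15.7°/V₂.
V₂ = V₁·sin 15.7°/sin 6.7° = 2.550 × 2.3194 = 5.914 km/s.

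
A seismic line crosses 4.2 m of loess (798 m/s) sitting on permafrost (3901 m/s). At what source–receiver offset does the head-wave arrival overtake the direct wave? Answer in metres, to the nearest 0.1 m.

10.3 m

x_cross = 2h·√((V₂+V₁)/(V₂−V₁)).
(V₂+V₁)/(V₂−V₁) = (3901+798)/(3901−798) = 1.5143; √ = 1.2306.
x_cross = 2·4.2·1.2306 = 10.34 m.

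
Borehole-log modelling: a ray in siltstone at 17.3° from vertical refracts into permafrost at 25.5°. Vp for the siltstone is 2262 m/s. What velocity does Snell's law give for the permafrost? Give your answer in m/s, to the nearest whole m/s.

3275 m/s

Snell's law: sin 17.3°/V₁ = sin 25.5°/V₂.
V₂ = V₁·sin 25.5°/sin 17.3° = 2262 × 1.4477 = 3274.71 m/s.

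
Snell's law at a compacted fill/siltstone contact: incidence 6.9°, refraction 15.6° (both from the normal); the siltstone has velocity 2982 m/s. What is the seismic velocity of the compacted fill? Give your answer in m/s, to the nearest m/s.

1332 m/s

sin 6.9° = 0.1201; sin 15.6° = 0.2689.
V₁ = V₂·(sin θ₁/sin θ₂) = 2982·(0.1201/0.2689) = 1332.17 m/s.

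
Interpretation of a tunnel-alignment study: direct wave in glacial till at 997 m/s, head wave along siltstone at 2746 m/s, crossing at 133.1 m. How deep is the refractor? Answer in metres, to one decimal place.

h = (x_cross/2)·√((V₂−V₁)/(V₂+V₁)).
(V₂−V₁)/(V₂+V₁) = (2746−997)/(2746+997) = 0.4673; √ = 0.6836.
h = (133.1/2)·0.6836 = 45.49 m.

45.5 m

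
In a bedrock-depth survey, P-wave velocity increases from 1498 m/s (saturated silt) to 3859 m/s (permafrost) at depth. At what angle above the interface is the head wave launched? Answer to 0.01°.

67.16°

At critical incidence the refracted ray runs along the interface (θ₂ = 90°), so sin θ_c = V₁/V₂.
θ_c = arcsin(1498/3859) = arcsin 0.3882 = 22.84°.
Measured from the interface: 90° − 22.84° = 67.16°.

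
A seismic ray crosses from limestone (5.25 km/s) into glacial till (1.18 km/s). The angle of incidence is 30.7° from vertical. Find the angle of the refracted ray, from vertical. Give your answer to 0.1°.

6.6°

sin θ₁/V₁ = sin θ₂/V₂ ⇒ sin θ₂ = 1.18·sin 30.7°/5.25 = 1.18·0.5105/5.25 = 0.1148.
θ₂ = arcsin 0.1148 = 6.59° from the normal.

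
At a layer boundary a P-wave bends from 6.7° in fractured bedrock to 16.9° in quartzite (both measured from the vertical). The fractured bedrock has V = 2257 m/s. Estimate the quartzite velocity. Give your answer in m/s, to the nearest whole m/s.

5624 m/s

Snell's law: sin 6.7°/V₁ = sin 16.9°/V₂.
V₂ = V₁·sin 16.9°/sin 6.7° = 2257 × 2.4916 = 5623.65 m/s.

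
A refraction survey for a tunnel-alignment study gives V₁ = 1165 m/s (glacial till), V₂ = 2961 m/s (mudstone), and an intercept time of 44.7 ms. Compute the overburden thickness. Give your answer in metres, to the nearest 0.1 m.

28.3 m

h = tᵢ·V₁·V₂ / (2·√(V₂²−V₁²)).
√(V₂²−V₁²) = √(2961² − 1165²) = 2722.2 m/s.
h = 0.0447 s × 1165 × 2961 / (2 × 2722.2) = 28.32 m.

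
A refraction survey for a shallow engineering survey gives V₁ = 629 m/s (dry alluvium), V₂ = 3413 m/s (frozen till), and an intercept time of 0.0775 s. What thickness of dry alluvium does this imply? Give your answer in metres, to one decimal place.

θ_c = arcsin(629/3413) = 10.62°; cos θ_c = 0.9829.
tᵢ = 2h cos θ_c/V₁ ⇒ h = tᵢ·V₁/(2 cos θ_c) = 0.0775·629/(2·0.9829) = 24.80 m.

24.8 m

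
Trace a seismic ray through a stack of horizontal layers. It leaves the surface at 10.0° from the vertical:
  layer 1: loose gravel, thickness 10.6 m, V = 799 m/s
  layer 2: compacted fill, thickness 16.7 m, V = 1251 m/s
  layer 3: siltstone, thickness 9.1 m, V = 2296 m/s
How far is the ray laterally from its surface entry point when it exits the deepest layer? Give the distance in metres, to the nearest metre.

12 m

Apply Snell's law at each interface; in layer i the horizontal offset is hᵢ·tan θᵢ.
Layer 1: θ = 10.00°; offset = 10.6·tan 10.00° = 1.869 m.
Layer 2: sin θ = 1251·sin 10.0°/799 = 0.2719, θ = 15.78°; offset = 16.7·tan 15.78° = 4.718 m.
Layer 3: sin θ = 2296·sin 10.0°/799 = 0.4990, θ = 29.93°; offset = 9.1·tan 29.93° = 5.240 m.
Total horizontal offset = 11.827 m.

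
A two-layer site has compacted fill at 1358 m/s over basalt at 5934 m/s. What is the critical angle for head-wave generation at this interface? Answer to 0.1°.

13.2°

At critical incidence the refracted ray runs along the interface (θ₂ = 90°), so sin θ_c = V₁/V₂.
θ_c = arcsin(1358/5934) = arcsin 0.2289 = 13.23°.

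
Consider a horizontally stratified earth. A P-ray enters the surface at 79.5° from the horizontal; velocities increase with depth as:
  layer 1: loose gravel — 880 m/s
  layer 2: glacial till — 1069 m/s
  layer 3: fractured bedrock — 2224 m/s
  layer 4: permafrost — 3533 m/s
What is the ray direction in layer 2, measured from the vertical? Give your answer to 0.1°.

12.8°

From the normal: θ₁ = 90° − 79.5° = 10.5°.
Ray parameter p = sin 10.5° / 880 = 2.0709e-04 s/m.
sin θ_2 = p·V_2 = 2.0709e-04 × 1069 = 0.2214.
θ_2 = arcsin 0.2214 = 12.79°.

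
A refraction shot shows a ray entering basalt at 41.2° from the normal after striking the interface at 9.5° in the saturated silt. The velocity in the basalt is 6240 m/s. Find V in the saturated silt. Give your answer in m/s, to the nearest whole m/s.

1564 m/s

Snell's law: sin 9.5°/V₁ = sin 41.2°/V₂.
V₁ = V₂·sin 9.5°/sin 41.2° = 6240 × 0.2506 = 1563.55 m/s.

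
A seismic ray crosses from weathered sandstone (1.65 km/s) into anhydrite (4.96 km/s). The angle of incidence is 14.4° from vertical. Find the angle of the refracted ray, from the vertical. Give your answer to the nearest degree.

sin θ₁/V₁ = sin θ₂/V₂ ⇒ sin θ₂ = 4.96·sin 14.4°/1.65 = 4.96·0.2487/1.65 = 0.7476.
θ₂ = arcsin 0.7476 = 48.38° from the normal.

48°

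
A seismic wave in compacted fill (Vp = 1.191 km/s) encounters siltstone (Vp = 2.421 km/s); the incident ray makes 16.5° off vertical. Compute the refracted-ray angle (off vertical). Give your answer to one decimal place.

Snell's law: sin θ₂ = (V₂/V₁)·sin θ₁ = (2.421/1.191)·sin 16.5° = 0.5773.
θ₂ = arcsin 0.5773 = 35.26° from the normal.

35.3°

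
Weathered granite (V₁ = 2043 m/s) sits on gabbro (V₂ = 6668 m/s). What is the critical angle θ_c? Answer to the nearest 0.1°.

17.8°

Critical incidence: sin θ_c = V₁/V₂ = 2043/6668 = 0.3064.
θ_c = arcsin 0.3064 = 17.84°.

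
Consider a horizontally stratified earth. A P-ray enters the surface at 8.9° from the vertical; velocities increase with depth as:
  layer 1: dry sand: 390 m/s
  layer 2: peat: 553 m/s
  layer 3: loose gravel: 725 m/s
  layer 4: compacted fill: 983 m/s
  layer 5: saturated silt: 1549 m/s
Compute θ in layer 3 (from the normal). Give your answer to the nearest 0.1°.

Snell's law across each interface conserves sin θ / V, so sin θ_3 = V_3·sin θ₁/V₁.
sin θ_3 = 725 × sin 8.9° / 390 = 0.2876.
θ_3 = arcsin 0.2876 = 16.71°.

16.7°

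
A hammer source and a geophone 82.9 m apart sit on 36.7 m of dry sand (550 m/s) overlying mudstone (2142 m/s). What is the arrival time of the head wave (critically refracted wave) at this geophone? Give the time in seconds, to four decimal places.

0.1677 s

θ_c = arcsin(V₁/V₂) = arcsin(550/2142) = 14.88°, cos θ_c = 0.9665.
Intercept time tᵢ = 2h cos θ_c / V₁ = 2·36.7·0.9665/550 = 0.12898 s.
t = x/V₂ + tᵢ = 82.9/2142 + 0.12898 = 0.16768 s.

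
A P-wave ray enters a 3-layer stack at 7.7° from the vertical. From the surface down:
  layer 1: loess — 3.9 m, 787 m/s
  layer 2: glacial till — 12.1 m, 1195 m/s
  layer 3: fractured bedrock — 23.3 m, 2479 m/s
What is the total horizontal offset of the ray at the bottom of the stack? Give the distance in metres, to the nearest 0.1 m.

p = sin θ₁/V₁ = sin 7.7°/787 = 1.7025e-04 s/m is conserved through the stack.
Layer 1: θ = 7.70°; offset = 3.9·tan 7.70° = 0.527 m.
Layer 2: sin θ = p·1195 = 0.2034 → θ = 11.74°; offset = 12.1·tan 11.74° = 2.514 m.
Layer 3: sin θ = p·2479 = 0.4220 → θ = 24.96°; offset = 23.3·tan 24.96° = 10.847 m.
Σ offsets = 13.889 m.

13.9 m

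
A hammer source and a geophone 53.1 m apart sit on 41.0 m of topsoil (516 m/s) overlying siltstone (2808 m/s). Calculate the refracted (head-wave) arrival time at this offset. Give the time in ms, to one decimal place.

t = x/V₂ + 2h·√(V₂²−V₁²)/(V₁V₂).
√(V₂²−V₁²) = √(2808²−516²) = 2760.2 m/s; delay term = 2·41.0·2760.2/(516·2808) = 0.15621 s.
t = 53.1/2808 + 0.15621 = 0.17512 s.

175.1 ms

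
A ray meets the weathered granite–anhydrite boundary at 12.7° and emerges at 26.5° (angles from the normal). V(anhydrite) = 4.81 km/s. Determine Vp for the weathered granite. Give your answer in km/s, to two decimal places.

Snell's law: sin 12.7°/V₁ = sin 26.5°/V₂.
V₁ = V₂·sin 12.7°/sin 26.5° = 4.81 × 0.4927 = 2.37 km/s.

2.37 km/s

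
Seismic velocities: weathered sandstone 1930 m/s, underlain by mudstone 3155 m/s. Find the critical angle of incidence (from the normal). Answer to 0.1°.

At critical incidence the refracted ray runs along the interface (θ₂ = 90°), so sin θ_c = V₁/V₂.
θ_c = arcsin(1930/3155) = arcsin 0.6117 = 37.71°.

37.7°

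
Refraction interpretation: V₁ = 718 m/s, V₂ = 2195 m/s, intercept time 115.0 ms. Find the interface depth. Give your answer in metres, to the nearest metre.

44 m

h = tᵢ·V₁·V₂ / (2·√(V₂²−V₁²)).
√(V₂²−V₁²) = √(2195² − 718²) = 2074.2 m/s.
h = 0.115 s × 718 × 2195 / (2 × 2074.2) = 43.69 m.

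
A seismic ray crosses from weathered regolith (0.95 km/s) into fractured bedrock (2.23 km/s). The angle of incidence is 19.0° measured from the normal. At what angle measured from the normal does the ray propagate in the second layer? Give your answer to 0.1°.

49.8°

Snell's law: sin θ₂ = (V₂/V₁)·sin θ₁ = (2.23/0.95)·sin 19.0° = 0.7642.
θ₂ = sin⁻¹(0.7642) = 49.84° (from vertical).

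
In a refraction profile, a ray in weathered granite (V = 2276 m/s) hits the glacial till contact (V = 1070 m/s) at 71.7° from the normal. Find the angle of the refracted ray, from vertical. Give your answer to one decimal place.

sin θ₁/V₁ = sin θ₂/V₂ ⇒ sin θ₂ = 1070·sin 71.7°/2276 = 1070·0.9494/2276 = 0.4463.
θ₂ = arcsin 0.4463 = 26.51° from the normal.

26.5°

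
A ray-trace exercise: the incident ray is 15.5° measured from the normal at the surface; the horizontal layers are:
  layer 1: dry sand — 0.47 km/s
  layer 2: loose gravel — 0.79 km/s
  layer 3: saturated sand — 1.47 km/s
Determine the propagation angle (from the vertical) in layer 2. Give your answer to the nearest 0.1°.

Ray parameter p = sin 15.5° / 0.47 = 5.6859e-01 s/km.
sin θ_2 = p·V_2 = 5.6859e-01 × 0.79 = 0.4492.
θ_2 = arcsin 0.4492 = 26.69°.

26.7°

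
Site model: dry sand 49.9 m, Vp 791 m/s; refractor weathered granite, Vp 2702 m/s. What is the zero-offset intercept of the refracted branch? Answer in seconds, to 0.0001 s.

0.1206 s

θ_c = arcsin(V₁/V₂) = arcsin(791/2702) = 17.02°; cos θ_c = 0.9562.
tᵢ = 2h·cos θ_c / V₁ = 2·49.9·0.9562 / 791 = 0.12064 s.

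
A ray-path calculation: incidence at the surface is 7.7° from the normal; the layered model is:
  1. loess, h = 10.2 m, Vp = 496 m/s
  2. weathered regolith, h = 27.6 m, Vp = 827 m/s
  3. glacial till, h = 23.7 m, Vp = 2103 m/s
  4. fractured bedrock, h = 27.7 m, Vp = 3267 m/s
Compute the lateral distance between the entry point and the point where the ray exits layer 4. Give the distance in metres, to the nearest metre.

Apply Snell's law at each interface; in layer i the horizontal offset is hᵢ·tan θᵢ.
Layer 1: θ = 7.70°; offset = 10.2·tan 7.70° = 1.379 m.
Layer 2: sin θ = 827·sin 7.7°/496 = 0.2234, θ = 12.91°; offset = 27.6·tan 12.91° = 6.326 m.
Layer 3: sin θ = 2103·sin 7.7°/496 = 0.5681, θ = 34.62°; offset = 23.7·tan 34.62° = 16.360 m.
Layer 4: sin θ = 3267·sin 7.7°/496 = 0.8825, θ = 61.95°; offset = 27.7·tan 61.95° = 51.984 m.
Summing the layer offsets gives 76.048 m.

76 m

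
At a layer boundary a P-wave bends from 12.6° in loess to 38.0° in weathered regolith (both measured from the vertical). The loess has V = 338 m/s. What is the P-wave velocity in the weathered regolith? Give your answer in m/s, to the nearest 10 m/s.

Snell's law: sin 12.6°/V₁ = sin 38.0°/V₂.
V₂ = V₁·sin 38.0°/sin 12.6° = 338 × 2.8223 = 953.93 m/s.

950 m/s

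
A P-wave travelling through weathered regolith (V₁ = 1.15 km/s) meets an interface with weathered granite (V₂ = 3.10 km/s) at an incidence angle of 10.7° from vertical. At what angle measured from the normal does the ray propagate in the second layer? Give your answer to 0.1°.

30.0°

Snell's law: sin θ₂ = (V₂/V₁)·sin θ₁ = (3.10/1.15)·sin 10.7° = 0.5005.
θ₂ = arcsin 0.5005 = 30.03° from the normal.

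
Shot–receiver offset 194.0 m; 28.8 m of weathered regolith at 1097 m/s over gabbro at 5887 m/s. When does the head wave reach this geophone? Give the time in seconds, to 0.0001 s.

t = x/V₂ + 2h·√(V₂²−V₁²)/(V₁V₂).
√(V₂²−V₁²) = √(5887²−1097²) = 5783.9 m/s; delay term = 2·28.8·5783.9/(1097·5887) = 0.05159 s.
t = 194.0/5887 + 0.05159 = 0.08454 s.

0.0845 s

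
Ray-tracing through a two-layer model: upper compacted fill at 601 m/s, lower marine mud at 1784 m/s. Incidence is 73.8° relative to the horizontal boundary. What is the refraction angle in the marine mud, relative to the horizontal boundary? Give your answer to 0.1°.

34.1°

Angle from the normal: 90° − 73.8° = 16.2°.
sin θ₁/V₁ = sin θ₂/V₂ ⇒ sin θ₂ = 1784·sin 16.2°/601 = 1784·0.2790/601 = 0.8282.
θ₂ = arcsin 0.8282 = 55.91° from the normal.
From the interface: 90° − 55.91° = 34.09°.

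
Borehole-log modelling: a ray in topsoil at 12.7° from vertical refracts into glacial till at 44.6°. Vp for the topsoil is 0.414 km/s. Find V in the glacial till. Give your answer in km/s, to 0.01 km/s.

1.32 km/s

Snell's law: sin 12.7°/V₁ = sin 44.6°/V₂.
V₂ = V₁·sin 44.6°/sin 12.7° = 0.414 × 3.1938 = 1.32 km/s.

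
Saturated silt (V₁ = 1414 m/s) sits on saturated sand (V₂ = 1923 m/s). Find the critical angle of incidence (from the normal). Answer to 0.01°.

At critical incidence the refracted ray runs along the interface (θ₂ = 90°), so sin θ_c = V₁/V₂.
θ_c = arcsin(1414/1923) = arcsin 0.7353 = 47.33°.

47.33°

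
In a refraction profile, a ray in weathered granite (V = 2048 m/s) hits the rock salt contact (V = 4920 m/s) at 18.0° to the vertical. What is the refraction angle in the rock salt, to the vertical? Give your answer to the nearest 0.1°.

Snell's law: sin θ₂ = (V₂/V₁)·sin θ₁ = (4920/2048)·sin 18.0° = 0.7424.
θ₂ = sin⁻¹(0.7424) = 47.93° (from vertical).

47.9°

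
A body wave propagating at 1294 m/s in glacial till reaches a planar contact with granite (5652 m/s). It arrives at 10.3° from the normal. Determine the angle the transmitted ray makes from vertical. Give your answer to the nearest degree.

51°

sin θ₁/V₁ = sin θ₂/V₂ ⇒ sin θ₂ = 5652·sin 10.3°/1294 = 5652·0.1788/1294 = 0.7810.
θ₂ = arcsin 0.7810 = 51.35° from the normal.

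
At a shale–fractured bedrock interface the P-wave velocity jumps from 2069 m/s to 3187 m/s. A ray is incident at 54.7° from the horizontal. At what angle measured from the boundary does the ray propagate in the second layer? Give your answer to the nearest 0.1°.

27.1°

Angle from the normal: 90° − 54.7° = 35.3°.
sin θ₁/V₁ = sin θ₂/V₂ ⇒ sin θ₂ = 3187·sin 35.3°/2069 = 3187·0.5779/2069 = 0.8901.
θ₂ = sin⁻¹(0.8901) = 62.89° (from vertical).
From the interface: 90° − 62.89° = 27.11°.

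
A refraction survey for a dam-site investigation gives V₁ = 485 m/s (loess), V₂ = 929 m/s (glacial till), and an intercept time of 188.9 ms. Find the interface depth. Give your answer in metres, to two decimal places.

h = tᵢ·V₁·V₂ / (2·√(V₂²−V₁²)).
√(V₂²−V₁²) = √(929² − 485²) = 792.3 m/s.
h = 0.1889 s × 485 × 929 / (2 × 792.3) = 53.71 m.

53.71 m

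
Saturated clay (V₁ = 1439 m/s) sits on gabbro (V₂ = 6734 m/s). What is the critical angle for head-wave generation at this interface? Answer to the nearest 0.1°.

Critical incidence: sin θ_c = V₁/V₂ = 1439/6734 = 0.2137.
θ_c = arcsin 0.2137 = 12.34°.

12.3°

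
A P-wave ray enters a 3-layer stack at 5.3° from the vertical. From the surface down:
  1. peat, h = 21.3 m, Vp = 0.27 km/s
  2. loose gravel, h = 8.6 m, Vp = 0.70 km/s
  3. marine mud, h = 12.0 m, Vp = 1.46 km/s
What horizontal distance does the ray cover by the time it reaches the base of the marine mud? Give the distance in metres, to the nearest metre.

Ray parameter p = sin 5.3° / 0.27 km/s = 3.4211e-01 s/km.
Layer 1: θ = 5.30°; offset = 21.3·tan 5.30° = 1.976 m.
Layer 2: sin θ = p·0.70 = 0.2395 → θ = 13.86°; offset = 8.6·tan 13.86° = 2.121 m.
Layer 3: sin θ = p·1.46 = 0.4995 → θ = 29.97°; offset = 12.0·tan 29.97° = 6.919 m.
Total horizontal offset = 11.016 m.

11 m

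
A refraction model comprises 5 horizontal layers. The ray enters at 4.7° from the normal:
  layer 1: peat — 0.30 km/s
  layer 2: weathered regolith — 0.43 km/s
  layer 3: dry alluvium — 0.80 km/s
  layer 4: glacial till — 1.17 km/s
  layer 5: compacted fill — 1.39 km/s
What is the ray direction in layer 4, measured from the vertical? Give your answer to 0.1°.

18.6°

Ray parameter p = sin 4.7° / 0.30 = 2.7313e-01 s/km.
sin θ_4 = p·V_4 = 2.7313e-01 × 1.17 = 0.3196.
θ_4 = arcsin 0.3196 = 18.64°.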